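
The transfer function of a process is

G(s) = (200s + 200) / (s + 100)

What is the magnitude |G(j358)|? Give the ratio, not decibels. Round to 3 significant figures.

Substitute s = j358:
Numerator: 200(j358) + 200 = 200 + j71600
Denominator: (j358) + 100 = 100 + j358
|N| = √(200² + 71600²) ≈ 71600, ∠N ≈ 89.84°
|D| = √(100² + 358²) ≈ 371.7, ∠D ≈ 74.39°
|G| = 71600 / 371.7 ≈ 192.63

193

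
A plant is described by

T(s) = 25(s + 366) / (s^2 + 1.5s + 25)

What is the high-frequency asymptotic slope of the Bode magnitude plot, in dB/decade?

-20 dB/decade

Each pole contributes −20 dB/decade at high frequency; each zero contributes +20 dB/decade.
Net: 1 zero(s) − 2 pole(s) → -20 dB/decade.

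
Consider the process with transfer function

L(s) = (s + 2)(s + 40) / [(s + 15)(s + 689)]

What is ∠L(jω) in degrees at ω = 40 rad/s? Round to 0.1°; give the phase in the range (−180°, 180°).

At s = jω = j40:
zero (s+2): 2 + j40 → |·| = √(2²+40²) = √1604 ≈ 40.05, ∠ = arctan(40/2) ≈ 87.14°
zero (s+40): 40 + j40 → |·| = √(40²+40²) = √3200 ≈ 56.569, ∠ = arctan(40/40) ≈ 45.00°
pole (s+15): 15 + j40 → |·| = √(15²+40²) = √1825 ≈ 42.72, ∠ = arctan(40/15) ≈ 69.44°
pole (s+689): 689 + j40 → |·| = √(689²+40²) = √476321 ≈ 690.16, ∠ = arctan(40/689) ≈ 3.32°
∠L = 132.14° − 72.76° = 59.38°

59.4°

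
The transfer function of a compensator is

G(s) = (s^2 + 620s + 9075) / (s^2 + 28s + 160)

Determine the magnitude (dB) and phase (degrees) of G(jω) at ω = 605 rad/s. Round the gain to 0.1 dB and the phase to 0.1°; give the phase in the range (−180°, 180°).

Substitute s = j605:
Numerator: (j605)^2 + 620(j605) + 9075 = -356950 + j375100
Denominator: (j605)^2 + 28(j605) + 160 = -365865 + j16940
|N| = √(356950² + 375100²) ≈ 5.178e+05, ∠N ≈ 133.58°
|D| = √(365865² + 16940²) ≈ 3.6626e+05, ∠D ≈ 177.35°
|G| = 5.178e+05 / 3.6626e+05 ≈ 1.4137
Gain = 20 log₁₀(1.4137) ≈ 3.01 dB
∠G = 133.58° − 177.35° = -43.77°

3.0 dB, -43.8°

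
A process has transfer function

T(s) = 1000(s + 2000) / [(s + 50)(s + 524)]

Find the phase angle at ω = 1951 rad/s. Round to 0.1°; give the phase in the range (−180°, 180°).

At s = jω = j1951:
zero (s+2000): 2000 + j1951 → |·| = √(2000²+1951²) = √7806401 ≈ 2794, ∠ = arctan(1951/2000) ≈ 44.29°
pole (s+50): 50 + j1951 → |·| = √(50²+1951²) = √3808901 ≈ 1951.6, ∠ = arctan(1951/50) ≈ 88.53°
pole (s+524): 524 + j1951 → |·| = √(524²+1951²) = √4080977 ≈ 2020.1, ∠ = arctan(1951/524) ≈ 74.97°
∠T = 44.29° − 163.50° = -119.21°

-119.2°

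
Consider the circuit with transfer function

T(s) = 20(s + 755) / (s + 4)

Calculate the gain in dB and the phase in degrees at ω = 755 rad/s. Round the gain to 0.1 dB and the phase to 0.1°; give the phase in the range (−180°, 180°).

29.0 dB, -44.7°

At s = jω = j755:
zero (s+755): 755 + j755 → |·| = √(755²+755²) = √1140050 ≈ 1067.7, ∠ = arctan(755/755) ≈ 45.00°
pole (s+4): 4 + j755 → |·| = √(4²+755²) = √570041 ≈ 755.01, ∠ = arctan(755/4) ≈ 89.70°
|T| = 20 · 1067.7 / 755.01 ≈ 28.283
Gain = 20 log₁₀(28.283) ≈ 29.03 dB
∠T = 45.00° − 89.70° = -44.70°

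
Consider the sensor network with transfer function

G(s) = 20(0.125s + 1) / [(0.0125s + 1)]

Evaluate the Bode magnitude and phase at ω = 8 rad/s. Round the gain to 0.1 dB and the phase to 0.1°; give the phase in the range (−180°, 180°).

29.0 dB, 39.3°

At ω = 8 rad/s:
zero (1 + j8·0.125) = 1 + j1 → |·| ≈ 1.4142, ∠ ≈ 45.00°
pole (1 + j8·0.0125) = 1 + j0.1 → |·| ≈ 1.005, ∠ ≈ 5.71°
|G| = 20 · 1.4142 / (1.005) ≈ 28.143
Gain = 20 log₁₀(28.143) ≈ 28.99 dB
∠G = (45.00°) − (5.71°) = 39.29°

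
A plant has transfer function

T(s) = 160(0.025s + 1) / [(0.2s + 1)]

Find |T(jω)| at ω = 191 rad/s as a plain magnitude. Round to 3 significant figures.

20.4

At ω = 191 rad/s:
zero (1 + j191·0.025) = 1 + j4.775 → |·| ≈ 4.8786, ∠ ≈ 78.17°
pole (1 + j191·0.2) = 1 + j38.2 → |·| ≈ 38.213, ∠ ≈ 88.50°
|T| = 160 · 4.8786 / (38.213) ≈ 20.427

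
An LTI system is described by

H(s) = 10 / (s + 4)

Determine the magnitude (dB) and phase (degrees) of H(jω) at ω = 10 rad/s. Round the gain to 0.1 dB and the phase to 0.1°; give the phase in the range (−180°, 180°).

At s = jω = j10:
pole (s+4): 4 + j10 → |·| = √(4²+10²) = √116 ≈ 10.77, ∠ = arctan(10/4) ≈ 68.20°
|H| = 10 / 10.77 ≈ 0.92851
Gain = 20 log₁₀(0.92851) ≈ -0.64 dB
∠H = 0.00° − 68.20° = -68.20°

-0.6 dB, -68.2°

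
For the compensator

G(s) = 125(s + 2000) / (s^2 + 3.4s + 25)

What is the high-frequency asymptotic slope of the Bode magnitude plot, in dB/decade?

Each pole contributes −20 dB/decade at high frequency; each zero contributes +20 dB/decade.
Net: 1 zero(s) − 2 pole(s) → -20 dB/decade.

-20 dB/decade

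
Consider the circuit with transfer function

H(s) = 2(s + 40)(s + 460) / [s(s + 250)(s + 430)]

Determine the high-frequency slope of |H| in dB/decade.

-20 dB/decade

Each pole contributes −20 dB/decade at high frequency; each zero contributes +20 dB/decade.
Net: 2 zero(s) − 3 pole(s) → -20 dB/decade.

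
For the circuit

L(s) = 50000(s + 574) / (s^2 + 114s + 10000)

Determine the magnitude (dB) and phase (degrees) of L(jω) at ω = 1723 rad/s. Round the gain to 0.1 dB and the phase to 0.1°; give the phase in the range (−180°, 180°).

At s = jω = j1723:
zero (s+574): 574 + j1723 → |·| = √(574²+1723²) = √3298205 ≈ 1816.1, ∠ = arctan(1723/574) ≈ 71.58°
quadratic: (j1723)² + 114·j1723 + 10000 = -2958729 + j196422 → |·| ≈ 2.9652e+06, ∠ ≈ 176.20°
|L| = 50000 · 1816.1 / 2.9652e+06 ≈ 30.624
Gain = 20 log₁₀(30.624) ≈ 29.72 dB
∠L = 71.58° − 176.20° = -104.62°

29.7 dB, -104.6°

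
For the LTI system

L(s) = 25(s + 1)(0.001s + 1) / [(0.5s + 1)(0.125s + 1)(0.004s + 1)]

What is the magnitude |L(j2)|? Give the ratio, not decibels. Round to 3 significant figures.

38.3

At ω = 2 rad/s:
zero (1 + j2·1) = 1 + j2 → |·| ≈ 2.2361, ∠ ≈ 63.43°
zero (1 + j2·0.001) = 1 + j0.002 → |·| ≈ 1, ∠ ≈ 0.11°
pole (1 + j2·0.5) = 1 + j1 → |·| ≈ 1.4142, ∠ ≈ 45.00°
pole (1 + j2·0.125) = 1 + j0.25 → |·| ≈ 1.0308, ∠ ≈ 14.04°
pole (1 + j2·0.004) = 1 + j0.008 → |·| ≈ 1, ∠ ≈ 0.46°
|L| = 25 · 2.2361 · 1 / (1.4142 · 1.0308 · 1) ≈ 38.348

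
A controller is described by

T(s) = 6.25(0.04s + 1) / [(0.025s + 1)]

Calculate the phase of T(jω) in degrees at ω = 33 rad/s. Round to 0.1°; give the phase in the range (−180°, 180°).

13.3°

At ω = 33 rad/s:
zero (1 + j33·0.04) = 1 + j1.32 → |·| ≈ 1.656, ∠ ≈ 52.85°
pole (1 + j33·0.025) = 1 + j0.825 → |·| ≈ 1.2964, ∠ ≈ 39.52°
∠T = (52.85°) − (39.52°) = 13.33°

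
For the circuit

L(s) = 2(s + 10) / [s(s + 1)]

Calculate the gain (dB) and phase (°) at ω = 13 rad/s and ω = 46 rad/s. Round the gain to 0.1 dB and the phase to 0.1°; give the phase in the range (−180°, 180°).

ω = 13: -14.3 dB, -123.2°; ω = 46: -27.0 dB, -101.0°

At s = jω = j13:
zero (s+10): 10 + j13 → |·| = √(10²+13²) = √269 ≈ 16.401, ∠ = arctan(13/10) ≈ 52.43°
pole (s+1): 1 + j13 → |·| = √(1²+13²) = √170 ≈ 13.038, ∠ = arctan(13/1) ≈ 85.60°
pole at origin: |s| = 13, ∠ = 90.00° (in denominator)
|L| = 2 · 16.401 / 169.49 ≈ 0.19353
Gain = 20 log₁₀(0.19353) ≈ -14.27 dB
∠L = 52.43° − 175.60° = -123.17°

At s = jω = j46:
zero (s+10): 10 + j46 → |·| = √(10²+46²) = √2216 ≈ 47.074, ∠ = arctan(46/10) ≈ 77.74°
pole (s+1): 1 + j46 → |·| = √(1²+46²) = √2117 ≈ 46.011, ∠ = arctan(46/1) ≈ 88.75°
pole at origin: |s| = 46, ∠ = 90.00° (in denominator)
|L| = 2 · 47.074 / 2116.5 ≈ 0.044483
Gain = 20 log₁₀(0.044483) ≈ -27.04 dB
∠L = 77.74° − 178.75° = -101.01°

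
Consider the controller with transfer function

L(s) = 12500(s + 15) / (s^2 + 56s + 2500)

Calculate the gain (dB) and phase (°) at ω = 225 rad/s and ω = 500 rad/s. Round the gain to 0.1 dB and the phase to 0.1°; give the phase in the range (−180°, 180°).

At s = jω = j225:
zero (s+15): 15 + j225 → |·| = √(15²+225²) = √50850 ≈ 225.5, ∠ = arctan(225/15) ≈ 86.19°
quadratic: (j225)² + 56·j225 + 2500 = -48125 + j12600 → |·| ≈ 49747, ∠ ≈ 165.33°
|L| = 12500 · 225.5 / 49747 ≈ 56.662
Gain = 20 log₁₀(56.662) ≈ 35.07 dB
∠L = 86.19° − 165.33° = -79.14°

At s = jω = j500:
zero (s+15): 15 + j500 → |·| = √(15²+500²) = √250225 ≈ 500.22, ∠ = arctan(500/15) ≈ 88.28°
quadratic: (j500)² + 56·j500 + 2500 = -247500 + j28000 → |·| ≈ 2.4908e+05, ∠ ≈ 173.55°
|L| = 12500 · 500.22 / 2.4908e+05 ≈ 25.103
Gain = 20 log₁₀(25.103) ≈ 27.99 dB
∠L = 88.28° − 173.55° = -85.27°

ω = 225: 35.1 dB, -79.1°; ω = 500: 28.0 dB, -85.3°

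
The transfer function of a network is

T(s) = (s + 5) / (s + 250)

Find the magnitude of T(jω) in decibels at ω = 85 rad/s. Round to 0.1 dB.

Substitute s = j85:
Numerator: (j85) + 5 = 5 + j85
Denominator: (j85) + 250 = 250 + j85
|N| = √(5² + 85²) ≈ 85.147, ∠N ≈ 86.63°
|D| = √(250² + 85²) ≈ 264.05, ∠D ≈ 18.78°
|T| = 85.147 / 264.05 ≈ 0.32247
Gain = 20 log₁₀(0.32247) ≈ -9.83 dB

-9.8 dB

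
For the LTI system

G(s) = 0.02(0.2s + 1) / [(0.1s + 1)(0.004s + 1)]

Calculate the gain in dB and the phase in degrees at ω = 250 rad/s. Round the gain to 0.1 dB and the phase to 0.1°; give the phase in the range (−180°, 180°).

-31.0 dB, -43.9°

At ω = 250 rad/s:
zero (1 + j250·0.2) = 1 + j50 → |·| ≈ 50.01, ∠ ≈ 88.85°
pole (1 + j250·0.1) = 1 + j25 → |·| ≈ 25.02, ∠ ≈ 87.71°
pole (1 + j250·0.004) = 1 + j1 → |·| ≈ 1.4142, ∠ ≈ 45.00°
|G| = 0.02 · 50.01 / (25.02 · 1.4142) ≈ 0.028268
Gain = 20 log₁₀(0.028268) ≈ -30.97 dB
∠G = (88.85°) − (87.71° + 45.00°) = -43.86°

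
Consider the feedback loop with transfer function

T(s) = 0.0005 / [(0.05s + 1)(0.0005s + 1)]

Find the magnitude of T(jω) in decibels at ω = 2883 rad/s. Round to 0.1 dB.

-114.1 dB

At ω = 2883 rad/s:
pole (1 + j2883·0.05) = 1 + j144.15 → |·| ≈ 144.15, ∠ ≈ 89.60°
pole (1 + j2883·0.0005) = 1 + j1.4415 → |·| ≈ 1.7544, ∠ ≈ 55.25°
|T| = 0.0005 · 1 / (144.15 · 1.7544) ≈ 1.9771e-06
Gain = 20 log₁₀(1.9771e-06) ≈ -114.08 dB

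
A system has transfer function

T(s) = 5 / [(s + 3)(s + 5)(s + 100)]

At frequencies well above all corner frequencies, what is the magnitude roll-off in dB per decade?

-60 dB/decade

Each pole contributes −20 dB/decade at high frequency; each zero contributes +20 dB/decade.
Net: 0 zero(s) − 3 pole(s) → -60 dB/decade.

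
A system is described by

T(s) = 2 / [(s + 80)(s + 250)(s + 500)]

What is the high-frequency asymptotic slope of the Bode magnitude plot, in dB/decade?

Each pole contributes −20 dB/decade at high frequency; each zero contributes +20 dB/decade.
Net: 0 zero(s) − 3 pole(s) → -60 dB/decade.

-60 dB/decade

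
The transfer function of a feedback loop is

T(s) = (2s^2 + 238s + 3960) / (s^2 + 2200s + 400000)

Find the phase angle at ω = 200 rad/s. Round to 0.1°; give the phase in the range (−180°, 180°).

Substitute s = j200:
Numerator: 2(j200)^2 + 238(j200) + 3960 = -76040 + j47600
Denominator: (j200)^2 + 2200(j200) + 400000 = 360000 + j440000
|N| = √(76040² + 47600²) ≈ 89710, ∠N ≈ 147.95°
|D| = √(360000² + 440000²) ≈ 5.6851e+05, ∠D ≈ 50.71°
∠T = 147.95° − 50.71° = 97.24°

97.2°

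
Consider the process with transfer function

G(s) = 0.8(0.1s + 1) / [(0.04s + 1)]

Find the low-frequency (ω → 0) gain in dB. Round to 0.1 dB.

G(0) = 0.8 · 1 / 1 = 0.8
20 log₁₀(0.8) ≈ -1.94 dB

-1.9 dB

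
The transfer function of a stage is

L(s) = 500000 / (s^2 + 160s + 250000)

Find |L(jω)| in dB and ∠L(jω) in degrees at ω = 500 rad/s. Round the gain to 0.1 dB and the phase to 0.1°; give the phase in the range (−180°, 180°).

At s = jω = j500:
quadratic: (j500)² + 160·j500 + 250000 = 0 + j80000 → |·| ≈ 80000, ∠ ≈ 90.00°
|L| = 500000 / 80000 ≈ 6.25
Gain = 20 log₁₀(6.25) ≈ 15.92 dB
∠L = 0.00° − 90.00° = -90.00°

15.9 dB, -90.0°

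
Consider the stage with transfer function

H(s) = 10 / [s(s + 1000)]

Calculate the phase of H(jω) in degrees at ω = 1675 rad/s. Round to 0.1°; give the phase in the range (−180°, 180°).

At s = jω = j1675:
pole (s+1000): 1000 + j1675 → |·| = √(1000²+1675²) = √3805625 ≈ 1950.8, ∠ = arctan(1675/1000) ≈ 59.16°
pole at origin: |s| = 1675, ∠ = 90.00° (in denominator)
∠H = 0.00° − 149.16° = -149.16°

-149.2°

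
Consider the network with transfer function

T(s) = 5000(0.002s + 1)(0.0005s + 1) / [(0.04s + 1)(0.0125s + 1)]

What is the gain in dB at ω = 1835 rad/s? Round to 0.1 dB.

23.7 dB

At ω = 1835 rad/s:
zero (1 + j1835·0.002) = 1 + j3.67 → |·| ≈ 3.8038, ∠ ≈ 74.76°
zero (1 + j1835·0.0005) = 1 + j0.9175 → |·| ≈ 1.3571, ∠ ≈ 42.54°
pole (1 + j1835·0.04) = 1 + j73.4 → |·| ≈ 73.407, ∠ ≈ 89.22°
pole (1 + j1835·0.0125) = 1 + j22.9375 → |·| ≈ 22.959, ∠ ≈ 87.50°
|T| = 5000 · 3.8038 · 1.3571 / (73.407 · 22.959) ≈ 15.315
Gain = 20 log₁₀(15.315) ≈ 23.70 dB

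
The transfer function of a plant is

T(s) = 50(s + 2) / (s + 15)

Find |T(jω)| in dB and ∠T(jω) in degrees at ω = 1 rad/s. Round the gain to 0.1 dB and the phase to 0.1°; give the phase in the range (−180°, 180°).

17.4 dB, 22.8°

At s = jω = j1:
zero (s+2): 2 + j1 → |·| = √(2²+1²) = √5 ≈ 2.2361, ∠ = arctan(1/2) ≈ 26.57°
pole (s+15): 15 + j1 → |·| = √(15²+1²) = √226 ≈ 15.033, ∠ = arctan(1/15) ≈ 3.81°
|T| = 50 · 2.2361 / 15.033 ≈ 7.4373
Gain = 20 log₁₀(7.4373) ≈ 17.43 dB
∠T = 26.57° − 3.81° = 22.76°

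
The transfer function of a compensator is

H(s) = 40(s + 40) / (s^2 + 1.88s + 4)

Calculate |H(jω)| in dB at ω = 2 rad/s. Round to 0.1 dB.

52.6 dB

At s = jω = j2:
zero (s+40): 40 + j2 → |·| = √(40²+2²) = √1604 ≈ 40.05, ∠ = arctan(2/40) ≈ 2.86°
quadratic: (j2)² + 1.88·j2 + 4 = 0 + j3.76 → |·| ≈ 3.76, ∠ ≈ 90.00°
|H| = 40 · 40.05 / 3.76 ≈ 426.06
Gain = 20 log₁₀(426.06) ≈ 52.59 dB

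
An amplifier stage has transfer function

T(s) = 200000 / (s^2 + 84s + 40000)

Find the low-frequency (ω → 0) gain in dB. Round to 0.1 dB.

T(0) = 200000 / 40000 = 5
20 log₁₀(5) ≈ 13.98 dB

14.0 dB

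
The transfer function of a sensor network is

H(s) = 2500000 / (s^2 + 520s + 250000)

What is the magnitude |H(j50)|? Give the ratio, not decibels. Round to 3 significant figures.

10.0

At s = jω = j50:
quadratic: (j50)² + 520·j50 + 250000 = 247500 + j26000 → |·| ≈ 2.4886e+05, ∠ ≈ 6.00°
|H| = 2500000 / 2.4886e+05 ≈ 10.046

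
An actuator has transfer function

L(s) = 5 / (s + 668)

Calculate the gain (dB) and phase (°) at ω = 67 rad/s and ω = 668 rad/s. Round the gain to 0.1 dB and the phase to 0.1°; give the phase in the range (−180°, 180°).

ω = 67: -42.6 dB, -5.7°; ω = 668: -45.5 dB, -45.0°

Substitute s = j67:
Numerator: 5 = 5 + j0
Denominator: (j67) + 668 = 668 + j67
|N| = √(5² + 0²) ≈ 5, ∠N ≈ 0.00°
|D| = √(668² + 67²) ≈ 671.35, ∠D ≈ 5.73°
|L| = 5 / 671.35 ≈ 0.0074477
Gain = 20 log₁₀(0.0074477) ≈ -42.56 dB
∠L = 0.00° − 5.73° = -5.73°

Substitute s = j668:
Numerator: 5 = 5 + j0
Denominator: (j668) + 668 = 668 + j668
|N| = √(5² + 0²) ≈ 5, ∠N ≈ 0.00°
|D| = √(668² + 668²) ≈ 944.69, ∠D ≈ 45.00°
|L| = 5 / 944.69 ≈ 0.0052927
Gain = 20 log₁₀(0.0052927) ≈ -45.53 dB
∠L = 0.00° − 45.00° = -45.00°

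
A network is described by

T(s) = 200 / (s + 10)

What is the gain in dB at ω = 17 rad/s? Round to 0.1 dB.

Substitute s = j17:
Numerator: 200 = 200 + j0
Denominator: (j17) + 10 = 10 + j17
|N| = √(200² + 0²) ≈ 200, ∠N ≈ 0.00°
|D| = √(10² + 17²) ≈ 19.723, ∠D ≈ 59.53°
|T| = 200 / 19.723 ≈ 10.14
Gain = 20 log₁₀(10.14) ≈ 20.12 dB

20.1 dB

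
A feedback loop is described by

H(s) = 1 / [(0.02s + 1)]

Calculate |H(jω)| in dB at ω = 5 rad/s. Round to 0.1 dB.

At ω = 5 rad/s:
pole (1 + j5·0.02) = 1 + j0.1 → |·| ≈ 1.005, ∠ ≈ 5.71°
|H| = 1 · 1 / (1.005) ≈ 0.99502
Gain = 20 log₁₀(0.99502) ≈ -0.04 dB

-0.0 dB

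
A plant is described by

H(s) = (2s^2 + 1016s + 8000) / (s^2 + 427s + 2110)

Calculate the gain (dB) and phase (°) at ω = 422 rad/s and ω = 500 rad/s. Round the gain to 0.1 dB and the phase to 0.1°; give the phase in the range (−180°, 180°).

ω = 422: 6.8 dB, -5.2°; ω = 500: 6.7 dB, -5.2°

Substitute s = j422:
Numerator: 2(j422)^2 + 1016(j422) + 8000 = -348168 + j428752
Denominator: (j422)^2 + 427(j422) + 2110 = -175974 + j180194
|N| = √(348168² + 428752²) ≈ 5.5231e+05, ∠N ≈ 129.08°
|D| = √(175974² + 180194²) ≈ 2.5187e+05, ∠D ≈ 134.32°
|H| = 5.5231e+05 / 2.5187e+05 ≈ 2.1928
Gain = 20 log₁₀(2.1928) ≈ 6.82 dB
∠H = 129.08° − 134.32° = -5.24°

Substitute s = j500:
Numerator: 2(j500)^2 + 1016(j500) + 8000 = -492000 + j508000
Denominator: (j500)^2 + 427(j500) + 2110 = -247890 + j213500
|N| = √(492000² + 508000²) ≈ 7.072e+05, ∠N ≈ 134.08°
|D| = √(247890² + 213500²) ≈ 3.2716e+05, ∠D ≈ 139.26°
|H| = 7.072e+05 / 3.2716e+05 ≈ 2.1616
Gain = 20 log₁₀(2.1616) ≈ 6.70 dB
∠H = 134.08° − 139.26° = -5.18°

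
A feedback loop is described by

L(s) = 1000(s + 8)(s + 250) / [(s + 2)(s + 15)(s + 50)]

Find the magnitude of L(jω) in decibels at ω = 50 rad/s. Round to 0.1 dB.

At s = jω = j50:
zero (s+8): 8 + j50 → |·| = √(8²+50²) = √2564 ≈ 50.636, ∠ = arctan(50/8) ≈ 80.91°
zero (s+250): 250 + j50 → |·| = √(250²+50²) = √65000 ≈ 254.95, ∠ = arctan(50/250) ≈ 11.31°
pole (s+2): 2 + j50 → |·| = √(2²+50²) = √2504 ≈ 50.04, ∠ = arctan(50/2) ≈ 87.71°
pole (s+15): 15 + j50 → |·| = √(15²+50²) = √2725 ≈ 52.202, ∠ = arctan(50/15) ≈ 73.30°
pole (s+50): 50 + j50 → |·| = √(50²+50²) = √5000 ≈ 70.711, ∠ = arctan(50/50) ≈ 45.00°
|L| = 1000 · 12910 / 1.8471e+05 ≈ 69.893
Gain = 20 log₁₀(69.893) ≈ 36.89 dB

36.9 dB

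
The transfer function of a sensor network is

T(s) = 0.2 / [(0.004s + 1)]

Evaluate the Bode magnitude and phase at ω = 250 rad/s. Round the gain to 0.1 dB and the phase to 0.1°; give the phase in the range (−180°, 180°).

At ω = 250 rad/s:
pole (1 + j250·0.004) = 1 + j1 → |·| ≈ 1.4142, ∠ ≈ 45.00°
|T| = 0.2 · 1 / (1.4142) ≈ 0.14142
Gain = 20 log₁₀(0.14142) ≈ -16.99 dB
∠T = (0°) − (45.00°) = -45.00°

-17.0 dB, -45.0°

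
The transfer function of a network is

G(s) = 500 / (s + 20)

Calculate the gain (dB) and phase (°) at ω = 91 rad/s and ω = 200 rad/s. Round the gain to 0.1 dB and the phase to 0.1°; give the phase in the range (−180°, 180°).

ω = 91: 14.6 dB, -77.6°; ω = 200: 7.9 dB, -84.3°

At s = jω = j91:
pole (s+20): 20 + j91 → |·| = √(20²+91²) = √8681 ≈ 93.172, ∠ = arctan(91/20) ≈ 77.60°
|G| = 500 / 93.172 ≈ 5.3664
Gain = 20 log₁₀(5.3664) ≈ 14.59 dB
∠G = 0.00° − 77.60° = -77.60°

At s = jω = j200:
pole (s+20): 20 + j200 → |·| = √(20²+200²) = √40400 ≈ 201, ∠ = arctan(200/20) ≈ 84.29°
|G| = 500 / 201 ≈ 2.4876
Gain = 20 log₁₀(2.4876) ≈ 7.92 dB
∠G = 0.00° − 84.29° = -84.29°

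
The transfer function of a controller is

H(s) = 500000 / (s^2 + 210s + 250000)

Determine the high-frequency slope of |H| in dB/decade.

-40 dB/decade

Each pole contributes −20 dB/decade at high frequency; each zero contributes +20 dB/decade.
Net: 0 zero(s) − 2 pole(s) → -40 dB/decade.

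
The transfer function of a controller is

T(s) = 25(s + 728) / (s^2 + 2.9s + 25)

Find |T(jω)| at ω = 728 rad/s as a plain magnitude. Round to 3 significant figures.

0.0486

At s = jω = j728:
zero (s+728): 728 + j728 → |·| = √(728²+728²) = √1059968 ≈ 1029.5, ∠ = arctan(728/728) ≈ 45.00°
quadratic: (j728)² + 2.9·j728 + 25 = -529959 + j2111.2 → |·| ≈ 5.2996e+05, ∠ ≈ 179.77°
|T| = 25 · 1029.5 / 5.2996e+05 ≈ 0.048565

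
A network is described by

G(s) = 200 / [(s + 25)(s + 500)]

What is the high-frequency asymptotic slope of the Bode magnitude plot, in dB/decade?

Each pole contributes −20 dB/decade at high frequency; each zero contributes +20 dB/decade.
Net: 0 zero(s) − 2 pole(s) → -40 dB/decade.

-40 dB/decade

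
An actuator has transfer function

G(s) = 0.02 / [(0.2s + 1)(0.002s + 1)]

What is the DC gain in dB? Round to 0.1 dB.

G(0) = 0.02 · 1 / 1 = 0.02
20 log₁₀(0.02) ≈ -33.98 dB

-34.0 dB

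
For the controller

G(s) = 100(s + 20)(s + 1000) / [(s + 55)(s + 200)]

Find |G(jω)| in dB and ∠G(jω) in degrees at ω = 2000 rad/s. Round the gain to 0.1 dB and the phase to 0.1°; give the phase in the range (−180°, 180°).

At s = jω = j2000:
zero (s+20): 20 + j2000 → |·| = √(20²+2000²) = √4000400 ≈ 2000.1, ∠ = arctan(2000/20) ≈ 89.43°
zero (s+1000): 1000 + j2000 → |·| = √(1000²+2000²) = √5000000 ≈ 2236.1, ∠ = arctan(2000/1000) ≈ 63.43°
pole (s+55): 55 + j2000 → |·| = √(55²+2000²) = √4003025 ≈ 2000.8, ∠ = arctan(2000/55) ≈ 88.42°
pole (s+200): 200 + j2000 → |·| = √(200²+2000²) = √4040000 ≈ 2010, ∠ = arctan(2000/200) ≈ 84.29°
|G| = 100 · 4.4724e+06 / 4.0216e+06 ≈ 111.21
Gain = 20 log₁₀(111.21) ≈ 40.92 dB
∠G = 152.86° − 172.71° = -19.85°

40.9 dB, -19.9°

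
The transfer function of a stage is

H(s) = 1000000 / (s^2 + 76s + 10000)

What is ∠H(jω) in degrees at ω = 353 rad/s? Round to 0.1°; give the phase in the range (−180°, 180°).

At s = jω = j353:
quadratic: (j353)² + 76·j353 + 10000 = -114609 + j26828 → |·| ≈ 1.1771e+05, ∠ ≈ 166.83°
∠H = 0.00° − 166.83° = -166.83°

-166.8°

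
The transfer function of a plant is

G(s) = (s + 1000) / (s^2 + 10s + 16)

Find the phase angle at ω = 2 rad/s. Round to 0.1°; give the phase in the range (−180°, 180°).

-58.9°

Substitute s = j2:
Numerator: (j2) + 1000 = 1000 + j2
Denominator: (j2)^2 + 10(j2) + 16 = 12 + j20
|N| = √(1000² + 2²) ≈ 1000, ∠N ≈ 0.11°
|D| = √(12² + 20²) ≈ 23.324, ∠D ≈ 59.04°
∠G = 0.11° − 59.04° = -58.93°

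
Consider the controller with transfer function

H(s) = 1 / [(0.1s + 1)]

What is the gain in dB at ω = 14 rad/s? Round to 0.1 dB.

-4.7 dB

At ω = 14 rad/s:
pole (1 + j14·0.1) = 1 + j1.4 → |·| ≈ 1.7205, ∠ ≈ 54.46°
|H| = 1 · 1 / (1.7205) ≈ 0.58123
Gain = 20 log₁₀(0.58123) ≈ -4.71 dB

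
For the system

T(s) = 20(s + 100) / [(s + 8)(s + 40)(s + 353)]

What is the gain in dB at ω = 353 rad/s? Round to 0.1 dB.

-78.6 dB

At s = jω = j353:
zero (s+100): 100 + j353 → |·| = √(100²+353²) = √134609 ≈ 366.89, ∠ = arctan(353/100) ≈ 74.18°
pole (s+8): 8 + j353 → |·| = √(8²+353²) = √124673 ≈ 353.09, ∠ = arctan(353/8) ≈ 88.70°
pole (s+40): 40 + j353 → |·| = √(40²+353²) = √126209 ≈ 355.26, ∠ = arctan(353/40) ≈ 83.54°
pole (s+353): 353 + j353 → |·| = √(353²+353²) = √249218 ≈ 499.22, ∠ = arctan(353/353) ≈ 45.00°
|T| = 20 · 366.89 / 6.2622e+07 ≈ 0.00011718
Gain = 20 log₁₀(0.00011718) ≈ -78.62 dB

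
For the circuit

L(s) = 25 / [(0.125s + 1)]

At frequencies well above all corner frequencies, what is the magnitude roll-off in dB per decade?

Each pole contributes −20 dB/decade at high frequency; each zero contributes +20 dB/decade.
Net: 0 zero(s) − 1 pole(s) → -20 dB/decade.

-20 dB/decade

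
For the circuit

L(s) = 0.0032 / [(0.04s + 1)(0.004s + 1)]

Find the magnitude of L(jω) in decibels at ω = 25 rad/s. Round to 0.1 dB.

-53.0 dB

At ω = 25 rad/s:
pole (1 + j25·0.04) = 1 + j1 → |·| ≈ 1.4142, ∠ ≈ 45.00°
pole (1 + j25·0.004) = 1 + j0.1 → |·| ≈ 1.005, ∠ ≈ 5.71°
|L| = 0.0032 · 1 / (1.4142 · 1.005) ≈ 0.0022515
Gain = 20 log₁₀(0.0022515) ≈ -52.95 dB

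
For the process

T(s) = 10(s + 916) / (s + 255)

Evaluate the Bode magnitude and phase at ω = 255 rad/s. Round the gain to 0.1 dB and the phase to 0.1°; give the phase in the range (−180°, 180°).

At s = jω = j255:
zero (s+916): 916 + j255 → |·| = √(916²+255²) = √904081 ≈ 950.83, ∠ = arctan(255/916) ≈ 15.56°
pole (s+255): 255 + j255 → |·| = √(255²+255²) = √130050 ≈ 360.62, ∠ = arctan(255/255) ≈ 45.00°
|T| = 10 · 950.83 / 360.62 ≈ 26.367
Gain = 20 log₁₀(26.367) ≈ 28.42 dB
∠T = 15.56° − 45.00° = -29.44°

28.4 dB, -29.4°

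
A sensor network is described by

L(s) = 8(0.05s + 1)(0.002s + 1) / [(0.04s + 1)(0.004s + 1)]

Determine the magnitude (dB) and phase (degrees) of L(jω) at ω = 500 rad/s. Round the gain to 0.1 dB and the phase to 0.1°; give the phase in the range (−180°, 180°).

At ω = 500 rad/s:
zero (1 + j500·0.05) = 1 + j25 → |·| ≈ 25.02, ∠ ≈ 87.71°
zero (1 + j500·0.002) = 1 + j1 → |·| ≈ 1.4142, ∠ ≈ 45.00°
pole (1 + j500·0.04) = 1 + j20 → |·| ≈ 20.025, ∠ ≈ 87.14°
pole (1 + j500·0.004) = 1 + j2 → |·| ≈ 2.2361, ∠ ≈ 63.43°
|L| = 8 · 25.02 · 1.4142 / (20.025 · 2.2361) ≈ 6.3216
Gain = 20 log₁₀(6.3216) ≈ 16.02 dB
∠L = (87.71° + 45.00°) − (87.14° + 63.43°) = -17.86°

16.0 dB, -17.9°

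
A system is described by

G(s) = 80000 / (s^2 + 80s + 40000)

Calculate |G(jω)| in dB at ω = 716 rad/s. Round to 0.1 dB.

-15.5 dB

At s = jω = j716:
quadratic: (j716)² + 80·j716 + 40000 = -472656 + j57280 → |·| ≈ 4.7611e+05, ∠ ≈ 173.09°
|G| = 80000 / 4.7611e+05 ≈ 0.16803
Gain = 20 log₁₀(0.16803) ≈ -15.49 dB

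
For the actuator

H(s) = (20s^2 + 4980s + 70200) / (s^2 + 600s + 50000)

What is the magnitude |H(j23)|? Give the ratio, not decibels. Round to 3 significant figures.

2.51

Substitute s = j23:
Numerator: 20(j23)^2 + 4980(j23) + 70200 = 59620 + j114540
Denominator: (j23)^2 + 600(j23) + 50000 = 49471 + j13800
|N| = √(59620² + 114540²) ≈ 1.2913e+05, ∠N ≈ 62.50°
|D| = √(49471² + 13800²) ≈ 51360, ∠D ≈ 15.59°
|H| = 1.2913e+05 / 51360 ≈ 2.5142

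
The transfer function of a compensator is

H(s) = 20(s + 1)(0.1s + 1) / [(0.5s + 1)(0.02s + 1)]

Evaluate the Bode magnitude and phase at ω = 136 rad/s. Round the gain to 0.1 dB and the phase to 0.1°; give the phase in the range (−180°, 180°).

45.5 dB, 16.4°

At ω = 136 rad/s:
zero (1 + j136·1) = 1 + j136 → |·| ≈ 136, ∠ ≈ 89.58°
zero (1 + j136·0.1) = 1 + j13.6 → |·| ≈ 13.637, ∠ ≈ 85.79°
pole (1 + j136·0.5) = 1 + j68 → |·| ≈ 68.007, ∠ ≈ 89.16°
pole (1 + j136·0.02) = 1 + j2.72 → |·| ≈ 2.898, ∠ ≈ 69.81°
|H| = 20 · 136 · 13.637 / (68.007 · 2.898) ≈ 188.21
Gain = 20 log₁₀(188.21) ≈ 45.49 dB
∠H = (89.58° + 85.79°) − (89.16° + 69.81°) = 16.40°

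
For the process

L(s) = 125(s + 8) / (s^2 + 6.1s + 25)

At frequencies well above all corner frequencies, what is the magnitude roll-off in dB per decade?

-20 dB/decade

Each pole contributes −20 dB/decade at high frequency; each zero contributes +20 dB/decade.
Net: 1 zero(s) − 2 pole(s) → -20 dB/decade.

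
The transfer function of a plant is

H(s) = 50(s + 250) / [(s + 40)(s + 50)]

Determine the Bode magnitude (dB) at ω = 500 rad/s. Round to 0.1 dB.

-19.1 dB

At s = jω = j500:
zero (s+250): 250 + j500 → |·| = √(250²+500²) = √312500 ≈ 559.02, ∠ = arctan(500/250) ≈ 63.43°
pole (s+40): 40 + j500 → |·| = √(40²+500²) = √251600 ≈ 501.6, ∠ = arctan(500/40) ≈ 85.43°
pole (s+50): 50 + j500 → |·| = √(50²+500²) = √252500 ≈ 502.49, ∠ = arctan(500/50) ≈ 84.29°
|H| = 50 · 559.02 / 2.5205e+05 ≈ 0.11089
Gain = 20 log₁₀(0.11089) ≈ -19.10 dB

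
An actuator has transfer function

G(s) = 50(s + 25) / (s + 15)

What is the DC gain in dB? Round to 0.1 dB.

38.4 dB

G(0) = 50·25 / (15) ≈ 83.333
20 log₁₀(83.333) ≈ 38.42 dB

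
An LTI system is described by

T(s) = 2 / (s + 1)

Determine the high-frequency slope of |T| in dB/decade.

Each pole contributes −20 dB/decade at high frequency; each zero contributes +20 dB/decade.
Net: 0 zero(s) − 1 pole(s) → -20 dB/decade.

-20 dB/decade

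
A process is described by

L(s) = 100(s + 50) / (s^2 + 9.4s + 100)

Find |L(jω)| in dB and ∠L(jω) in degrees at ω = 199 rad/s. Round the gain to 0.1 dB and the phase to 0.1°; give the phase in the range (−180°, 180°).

At s = jω = j199:
zero (s+50): 50 + j199 → |·| = √(50²+199²) = √42101 ≈ 205.19, ∠ = arctan(199/50) ≈ 75.90°
quadratic: (j199)² + 9.4·j199 + 100 = -39501 + j1870.6 → |·| ≈ 39545, ∠ ≈ 177.29°
|L| = 100 · 205.19 / 39545 ≈ 0.51888
Gain = 20 log₁₀(0.51888) ≈ -5.70 dB
∠L = 75.90° − 177.29° = -101.39°

-5.7 dB, -101.4°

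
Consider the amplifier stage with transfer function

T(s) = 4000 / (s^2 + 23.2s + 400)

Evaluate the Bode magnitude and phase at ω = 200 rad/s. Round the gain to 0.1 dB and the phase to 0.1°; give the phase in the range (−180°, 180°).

At s = jω = j200:
quadratic: (j200)² + 23.2·j200 + 400 = -39600 + j4640 → |·| ≈ 39871, ∠ ≈ 173.32°
|T| = 4000 / 39871 ≈ 0.10032
Gain = 20 log₁₀(0.10032) ≈ -19.97 dB
∠T = 0.00° − 173.32° = -173.32°

-20.0 dB, -173.3°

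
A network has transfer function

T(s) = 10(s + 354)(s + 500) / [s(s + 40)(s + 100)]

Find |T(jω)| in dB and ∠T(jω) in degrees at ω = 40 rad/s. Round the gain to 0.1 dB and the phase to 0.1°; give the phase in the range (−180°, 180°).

17.3 dB, -145.8°

At s = jω = j40:
zero (s+354): 354 + j40 → |·| = √(354²+40²) = √126916 ≈ 356.25, ∠ = arctan(40/354) ≈ 6.45°
zero (s+500): 500 + j40 → |·| = √(500²+40²) = √251600 ≈ 501.6, ∠ = arctan(40/500) ≈ 4.57°
pole (s+40): 40 + j40 → |·| = √(40²+40²) = √3200 ≈ 56.569, ∠ = arctan(40/40) ≈ 45.00°
pole (s+100): 100 + j40 → |·| = √(100²+40²) = √11600 ≈ 107.7, ∠ = arctan(40/100) ≈ 21.80°
pole at origin: |s| = 40, ∠ = 90.00° (in denominator)
|T| = 10 · 1.787e+05 / 2.437e+05 ≈ 7.3328
Gain = 20 log₁₀(7.3328) ≈ 17.31 dB
∠T = 11.02° − 156.80° = -145.78°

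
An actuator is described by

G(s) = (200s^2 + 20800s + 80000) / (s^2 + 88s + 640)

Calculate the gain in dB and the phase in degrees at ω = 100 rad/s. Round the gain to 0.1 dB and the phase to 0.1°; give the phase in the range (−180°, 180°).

Substitute s = j100:
Numerator: 200(j100)^2 + 20800(j100) + 80000 = -1920000 + j2080000
Denominator: (j100)^2 + 88(j100) + 640 = -9360 + j8800
|N| = √(1920000² + 2080000²) ≈ 2.8307e+06, ∠N ≈ 132.71°
|D| = √(9360² + 8800²) ≈ 12847, ∠D ≈ 136.77°
|G| = 2.8307e+06 / 12847 ≈ 220.34
Gain = 20 log₁₀(220.34) ≈ 46.86 dB
∠G = 132.71° − 136.77° = -4.06°

46.9 dB, -4.1°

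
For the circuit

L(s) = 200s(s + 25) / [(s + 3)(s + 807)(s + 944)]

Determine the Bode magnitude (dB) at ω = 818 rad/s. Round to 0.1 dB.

-18.9 dB

At s = jω = j818:
zero (s+25): 25 + j818 → |·| = √(25²+818²) = √669749 ≈ 818.38, ∠ = arctan(818/25) ≈ 88.25°
zero at origin: s = j818 → |·| = 818, ∠ = 90.00°
pole (s+3): 3 + j818 → |·| = √(3²+818²) = √669133 ≈ 818.01, ∠ = arctan(818/3) ≈ 89.79°
pole (s+807): 807 + j818 → |·| = √(807²+818²) = √1320373 ≈ 1149.1, ∠ = arctan(818/807) ≈ 45.39°
pole (s+944): 944 + j818 → |·| = √(944²+818²) = √1560260 ≈ 1249.1, ∠ = arctan(818/944) ≈ 40.91°
|L| = 200 · 6.6943e+05 / 1.1741e+09 ≈ 0.11403
Gain = 20 log₁₀(0.11403) ≈ -18.86 dB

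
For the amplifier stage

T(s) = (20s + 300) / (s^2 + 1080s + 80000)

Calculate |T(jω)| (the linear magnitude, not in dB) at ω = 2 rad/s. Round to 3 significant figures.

0.00378

Substitute s = j2:
Numerator: 20(j2) + 300 = 300 + j40
Denominator: (j2)^2 + 1080(j2) + 80000 = 79996 + j2160
|N| = √(300² + 40²) ≈ 302.65, ∠N ≈ 7.59°
|D| = √(79996² + 2160²) ≈ 80025, ∠D ≈ 1.55°
|T| = 302.65 / 80025 ≈ 0.0037819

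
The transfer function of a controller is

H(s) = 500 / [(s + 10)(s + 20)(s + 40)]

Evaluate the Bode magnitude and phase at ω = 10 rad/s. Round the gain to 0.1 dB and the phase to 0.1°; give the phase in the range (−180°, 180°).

-28.3 dB, -85.6°

At s = jω = j10:
pole (s+10): 10 + j10 → |·| = √(10²+10²) = √200 ≈ 14.142, ∠ = arctan(10/10) ≈ 45.00°
pole (s+20): 20 + j10 → |·| = √(20²+10²) = √500 ≈ 22.361, ∠ = arctan(10/20) ≈ 26.57°
pole (s+40): 40 + j10 → |·| = √(40²+10²) = √1700 ≈ 41.231, ∠ = arctan(10/40) ≈ 14.04°
|H| = 500 / 13038 ≈ 0.038349
Gain = 20 log₁₀(0.038349) ≈ -28.32 dB
∠H = 0.00° − 85.61° = -85.61°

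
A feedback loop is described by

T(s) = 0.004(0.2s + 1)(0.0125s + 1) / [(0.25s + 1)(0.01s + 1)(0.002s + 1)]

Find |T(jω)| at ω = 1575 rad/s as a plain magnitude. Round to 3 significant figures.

0.00121

At ω = 1575 rad/s:
zero (1 + j1575·0.2) = 1 + j315 → |·| ≈ 315, ∠ ≈ 89.82°
zero (1 + j1575·0.0125) = 1 + j19.6875 → |·| ≈ 19.713, ∠ ≈ 87.09°
pole (1 + j1575·0.25) = 1 + j393.75 → |·| ≈ 393.75, ∠ ≈ 89.85°
pole (1 + j1575·0.01) = 1 + j15.75 → |·| ≈ 15.782, ∠ ≈ 86.37°
pole (1 + j1575·0.002) = 1 + j3.15 → |·| ≈ 3.3049, ∠ ≈ 72.39°
|T| = 0.004 · 315 · 19.713 / (393.75 · 15.782 · 3.3049) ≈ 0.0012094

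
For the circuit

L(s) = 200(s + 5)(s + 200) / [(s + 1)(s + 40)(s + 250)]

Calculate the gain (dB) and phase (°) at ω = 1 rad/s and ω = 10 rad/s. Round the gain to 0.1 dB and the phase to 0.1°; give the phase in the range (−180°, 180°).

At s = jω = j1:
zero (s+5): 5 + j1 → |·| = √(5²+1²) = √26 ≈ 5.099, ∠ = arctan(1/5) ≈ 11.31°
zero (s+200): 200 + j1 → |·| = √(200²+1²) = √40001 ≈ 200, ∠ = arctan(1/200) ≈ 0.29°
pole (s+1): 1 + j1 → |·| = √(1²+1²) = √2 ≈ 1.4142, ∠ = arctan(1/1) ≈ 45.00°
pole (s+40): 40 + j1 → |·| = √(40²+1²) = √1601 ≈ 40.012, ∠ = arctan(1/40) ≈ 1.43°
pole (s+250): 250 + j1 → |·| = √(250²+1²) = √62501 ≈ 250, ∠ = arctan(1/250) ≈ 0.23°
|L| = 200 · 1019.8 / 14146 ≈ 14.418
Gain = 20 log₁₀(14.418) ≈ 23.18 dB
∠L = 11.60° − 46.66° = -35.06°

At s = jω = j10:
zero (s+5): 5 + j10 → |·| = √(5²+10²) = √125 ≈ 11.18, ∠ = arctan(10/5) ≈ 63.43°
zero (s+200): 200 + j10 → |·| = √(200²+10²) = √40100 ≈ 200.25, ∠ = arctan(10/200) ≈ 2.86°
pole (s+1): 1 + j10 → |·| = √(1²+10²) = √101 ≈ 10.05, ∠ = arctan(10/1) ≈ 84.29°
pole (s+40): 40 + j10 → |·| = √(40²+10²) = √1700 ≈ 41.231, ∠ = arctan(10/40) ≈ 14.04°
pole (s+250): 250 + j10 → |·| = √(250²+10²) = √62600 ≈ 250.2, ∠ = arctan(10/250) ≈ 2.29°
|L| = 200 · 2238.8 / 1.0368e+05 ≈ 4.3187
Gain = 20 log₁₀(4.3187) ≈ 12.71 dB
∠L = 66.29° − 100.62° = -34.33°

ω = 1: 23.2 dB, -35.1°; ω = 10: 12.7 dB, -34.3°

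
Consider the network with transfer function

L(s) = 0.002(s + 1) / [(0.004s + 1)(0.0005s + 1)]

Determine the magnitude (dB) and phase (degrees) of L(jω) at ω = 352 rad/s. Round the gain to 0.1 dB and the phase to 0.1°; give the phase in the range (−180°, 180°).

-7.9 dB, 25.2°

At ω = 352 rad/s:
zero (1 + j352·1) = 1 + j352 → |·| ≈ 352, ∠ ≈ 89.84°
pole (1 + j352·0.004) = 1 + j1.408 → |·| ≈ 1.727, ∠ ≈ 54.62°
pole (1 + j352·0.0005) = 1 + j0.176 → |·| ≈ 1.0154, ∠ ≈ 9.98°
|L| = 0.002 · 352 / (1.727 · 1.0154) ≈ 0.40146
Gain = 20 log₁₀(0.40146) ≈ -7.93 dB
∠L = (89.84°) − (54.62° + 9.98°) = 25.24°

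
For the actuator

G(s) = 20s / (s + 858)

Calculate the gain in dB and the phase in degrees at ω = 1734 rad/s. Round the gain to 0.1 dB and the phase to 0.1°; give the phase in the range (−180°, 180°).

At s = jω = j1734:
zero at origin: s = j1734 → |·| = 1734, ∠ = 90.00°
pole (s+858): 858 + j1734 → |·| = √(858²+1734²) = √3742920 ≈ 1934.7, ∠ = arctan(1734/858) ≈ 63.67°
|G| = 20 · 1734 / 1934.7 ≈ 17.925
Gain = 20 log₁₀(17.925) ≈ 25.07 dB
∠G = 90.00° − 63.67° = 26.33°

25.1 dB, 26.3°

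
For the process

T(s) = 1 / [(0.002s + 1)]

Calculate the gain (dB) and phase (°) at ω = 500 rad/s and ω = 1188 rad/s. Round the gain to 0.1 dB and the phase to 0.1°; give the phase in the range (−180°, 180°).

At ω = 500 rad/s:
pole (1 + j500·0.002) = 1 + j1 → |·| ≈ 1.4142, ∠ ≈ 45.00°
|T| = 1 · 1 / (1.4142) ≈ 0.70711
Gain = 20 log₁₀(0.70711) ≈ -3.01 dB
∠T = (0°) − (45.00°) = -45.00°

At ω = 1188 rad/s:
pole (1 + j1188·0.002) = 1 + j2.376 → |·| ≈ 2.5779, ∠ ≈ 67.17°
|T| = 1 · 1 / (2.5779) ≈ 0.38791
Gain = 20 log₁₀(0.38791) ≈ -8.23 dB
∠T = (0°) − (67.17°) = -67.17°

ω = 500: -3.0 dB, -45.0°; ω = 1188: -8.2 dB, -67.2°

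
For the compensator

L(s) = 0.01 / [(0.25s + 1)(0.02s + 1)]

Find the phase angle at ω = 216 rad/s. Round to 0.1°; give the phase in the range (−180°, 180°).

At ω = 216 rad/s:
pole (1 + j216·0.25) = 1 + j54 → |·| ≈ 54.009, ∠ ≈ 88.94°
pole (1 + j216·0.02) = 1 + j4.32 → |·| ≈ 4.4342, ∠ ≈ 76.97°
∠L = (0°) − (88.94° + 76.97°) = -165.91°

-165.9°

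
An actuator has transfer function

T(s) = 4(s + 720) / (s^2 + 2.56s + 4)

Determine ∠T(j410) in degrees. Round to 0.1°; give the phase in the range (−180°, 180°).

-150.0°

At s = jω = j410:
zero (s+720): 720 + j410 → |·| = √(720²+410²) = √686500 ≈ 828.55, ∠ = arctan(410/720) ≈ 29.66°
quadratic: (j410)² + 2.56·j410 + 4 = -168096 + j1049.6 → |·| ≈ 1.681e+05, ∠ ≈ 179.64°
∠T = 29.66° − 179.64° = -149.98°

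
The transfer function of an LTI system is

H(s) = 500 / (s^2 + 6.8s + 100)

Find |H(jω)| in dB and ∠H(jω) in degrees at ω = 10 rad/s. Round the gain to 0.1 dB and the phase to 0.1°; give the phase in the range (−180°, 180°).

At s = jω = j10:
quadratic: (j10)² + 6.8·j10 + 100 = 0 + j68 → |·| ≈ 68, ∠ ≈ 90.00°
|H| = 500 / 68 ≈ 7.3529
Gain = 20 log₁₀(7.3529) ≈ 17.33 dB
∠H = 0.00° − 90.00° = -90.00°

17.3 dB, -90.0°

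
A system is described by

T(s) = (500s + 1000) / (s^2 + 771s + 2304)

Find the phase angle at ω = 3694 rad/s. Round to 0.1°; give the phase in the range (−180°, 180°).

-78.2°

Substitute s = j3694:
Numerator: 500(j3694) + 1000 = 1000 + j1847000
Denominator: (j3694)^2 + 771(j3694) + 2304 = -13643332 + j2848074
|N| = √(1000² + 1847000²) ≈ 1.847e+06, ∠N ≈ 89.97°
|D| = √(13643332² + 2848074²) ≈ 1.3937e+07, ∠D ≈ 168.21°
∠T = 89.97° − 168.21° = -78.24°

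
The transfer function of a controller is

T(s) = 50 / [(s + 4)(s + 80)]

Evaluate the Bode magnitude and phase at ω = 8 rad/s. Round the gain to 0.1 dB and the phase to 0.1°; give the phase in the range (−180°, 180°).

At s = jω = j8:
pole (s+4): 4 + j8 → |·| = √(4²+8²) = √80 ≈ 8.9443, ∠ = arctan(8/4) ≈ 63.43°
pole (s+80): 80 + j8 → |·| = √(80²+8²) = √6464 ≈ 80.399, ∠ = arctan(8/80) ≈ 5.71°
|T| = 50 / 719.11 ≈ 0.06953
Gain = 20 log₁₀(0.06953) ≈ -23.16 dB
∠T = 0.00° − 69.14° = -69.14°

-23.2 dB, -69.1°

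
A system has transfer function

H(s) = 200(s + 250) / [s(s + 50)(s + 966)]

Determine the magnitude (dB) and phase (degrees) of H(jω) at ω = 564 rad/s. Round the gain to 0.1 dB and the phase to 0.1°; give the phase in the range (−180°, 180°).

-69.2 dB, -139.1°

At s = jω = j564:
zero (s+250): 250 + j564 → |·| = √(250²+564²) = √380596 ≈ 616.92, ∠ = arctan(564/250) ≈ 66.09°
pole (s+50): 50 + j564 → |·| = √(50²+564²) = √320596 ≈ 566.21, ∠ = arctan(564/50) ≈ 84.93°
pole (s+966): 966 + j564 → |·| = √(966²+564²) = √1251252 ≈ 1118.6, ∠ = arctan(564/966) ≈ 30.28°
pole at origin: |s| = 564, ∠ = 90.00° (in denominator)
|H| = 200 · 616.92 / 3.5722e+08 ≈ 0.0003454
Gain = 20 log₁₀(0.0003454) ≈ -69.23 dB
∠H = 66.09° − 205.21° = -139.12°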